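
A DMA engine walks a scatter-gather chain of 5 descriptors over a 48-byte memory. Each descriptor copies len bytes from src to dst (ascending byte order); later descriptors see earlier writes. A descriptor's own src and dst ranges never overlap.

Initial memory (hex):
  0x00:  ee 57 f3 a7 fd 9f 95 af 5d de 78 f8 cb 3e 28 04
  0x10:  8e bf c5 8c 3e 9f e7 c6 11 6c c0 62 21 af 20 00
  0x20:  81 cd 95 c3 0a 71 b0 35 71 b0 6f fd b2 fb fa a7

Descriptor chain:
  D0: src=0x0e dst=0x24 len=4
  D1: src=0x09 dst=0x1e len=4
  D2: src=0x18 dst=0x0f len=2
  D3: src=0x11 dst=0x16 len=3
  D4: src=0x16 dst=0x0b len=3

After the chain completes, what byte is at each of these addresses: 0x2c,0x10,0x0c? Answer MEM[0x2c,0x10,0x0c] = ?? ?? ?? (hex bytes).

[0] 0x0e->0x24 len=4 : 28 04 8e bf
[1] 0x09->0x1e len=4 : de 78 f8 cb
[2] 0x18->0x0f len=2 : 11 6c
[3] 0x11->0x16 len=3 : bf c5 8c
[4] 0x16->0x0b len=3 : bf c5 8c
query mem[0x2c]=0xb2, mem[0x10]=0x6c, mem[0x0c]=0xc5

MEM[0x2c,0x10,0x0c] = b2 6c c5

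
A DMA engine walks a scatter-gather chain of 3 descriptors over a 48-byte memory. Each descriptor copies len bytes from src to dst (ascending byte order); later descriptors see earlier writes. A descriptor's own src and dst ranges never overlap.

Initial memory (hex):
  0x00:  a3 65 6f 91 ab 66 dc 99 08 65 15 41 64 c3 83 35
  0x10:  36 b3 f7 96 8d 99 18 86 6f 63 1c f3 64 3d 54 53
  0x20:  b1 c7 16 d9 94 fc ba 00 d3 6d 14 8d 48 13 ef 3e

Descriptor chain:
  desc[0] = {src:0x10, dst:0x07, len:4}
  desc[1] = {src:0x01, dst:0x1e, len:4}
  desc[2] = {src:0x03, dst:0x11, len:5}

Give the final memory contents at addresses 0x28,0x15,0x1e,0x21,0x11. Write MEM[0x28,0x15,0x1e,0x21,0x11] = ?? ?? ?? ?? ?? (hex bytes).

MEM[0x28,0x15,0x1e,0x21,0x11] = d3 36 65 ab 91

#0 dst[0x07+4] := {0x36,0xb3,0xf7,0x96}
#1 dst[0x1e+4] := {0x65,0x6f,0x91,0xab}
#2 dst[0x11+5] := {0x91,0xab,0x66,0xdc,0x36}
query mem[0x28]=0xd3, mem[0x15]=0x36, mem[0x1e]=0x65, mem[0x21]=0xab, mem[0x11]=0x91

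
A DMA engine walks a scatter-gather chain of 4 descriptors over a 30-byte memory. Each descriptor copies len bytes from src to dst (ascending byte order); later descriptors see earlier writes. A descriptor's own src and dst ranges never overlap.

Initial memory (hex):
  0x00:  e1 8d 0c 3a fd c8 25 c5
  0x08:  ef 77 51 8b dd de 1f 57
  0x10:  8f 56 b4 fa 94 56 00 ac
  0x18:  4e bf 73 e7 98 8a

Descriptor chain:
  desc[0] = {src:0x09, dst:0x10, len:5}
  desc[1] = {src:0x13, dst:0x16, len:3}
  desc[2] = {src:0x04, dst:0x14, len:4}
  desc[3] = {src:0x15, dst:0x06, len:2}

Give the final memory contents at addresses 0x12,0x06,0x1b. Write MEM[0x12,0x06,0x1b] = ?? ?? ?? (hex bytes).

MEM[0x12,0x06,0x1b] = 8b c8 e7

[0] 0x09->0x10 len=5 : 77 51 8b dd de
[1] 0x13->0x16 len=3 : dd de 56
[2] 0x04->0x14 len=4 : fd c8 25 c5
[3] 0x15->0x06 len=2 : c8 25
query mem[0x12]=0x8b, mem[0x06]=0xc8, mem[0x1b]=0xe7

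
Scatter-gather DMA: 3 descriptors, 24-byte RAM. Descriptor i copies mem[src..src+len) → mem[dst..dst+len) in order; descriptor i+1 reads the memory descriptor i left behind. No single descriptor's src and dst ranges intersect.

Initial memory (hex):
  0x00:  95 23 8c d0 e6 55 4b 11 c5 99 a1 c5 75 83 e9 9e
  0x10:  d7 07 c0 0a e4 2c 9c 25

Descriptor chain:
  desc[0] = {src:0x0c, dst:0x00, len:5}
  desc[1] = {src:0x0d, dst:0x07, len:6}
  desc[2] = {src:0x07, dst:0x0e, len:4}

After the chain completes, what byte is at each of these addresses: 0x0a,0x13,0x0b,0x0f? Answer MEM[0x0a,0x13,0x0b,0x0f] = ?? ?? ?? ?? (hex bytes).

MEM[0x0a,0x13,0x0b,0x0f] = d7 0a 07 e9

[0] 0x0c->0x00 len=5 : 75 83 e9 9e d7
[1] 0x0d->0x07 len=6 : 83 e9 9e d7 07 c0
[2] 0x07->0x0e len=4 : 83 e9 9e d7
query mem[0x0a]=0xd7, mem[0x13]=0x0a, mem[0x0b]=0x07, mem[0x0f]=0xe9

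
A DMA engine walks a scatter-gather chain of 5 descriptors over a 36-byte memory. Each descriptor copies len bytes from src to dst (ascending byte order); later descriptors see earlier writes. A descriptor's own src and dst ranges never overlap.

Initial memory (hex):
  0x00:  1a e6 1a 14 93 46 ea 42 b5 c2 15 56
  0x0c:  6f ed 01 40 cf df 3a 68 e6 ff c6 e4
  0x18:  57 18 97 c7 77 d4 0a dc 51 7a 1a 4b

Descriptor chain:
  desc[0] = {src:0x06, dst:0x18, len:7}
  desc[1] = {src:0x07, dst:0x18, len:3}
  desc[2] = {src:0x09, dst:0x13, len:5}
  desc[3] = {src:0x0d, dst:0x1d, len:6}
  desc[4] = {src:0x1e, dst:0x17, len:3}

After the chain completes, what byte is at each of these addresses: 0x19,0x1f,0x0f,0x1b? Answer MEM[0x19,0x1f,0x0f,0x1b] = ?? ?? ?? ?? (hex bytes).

[0] 0x06->0x18 len=7 : ea 42 b5 c2 15 56 6f
[1] 0x07->0x18 len=3 : 42 b5 c2
[2] 0x09->0x13 len=5 : c2 15 56 6f ed
[3] 0x0d->0x1d len=6 : ed 01 40 cf df 3a
[4] 0x1e->0x17 len=3 : 01 40 cf
query mem[0x19]=0xcf, mem[0x1f]=0x40, mem[0x0f]=0x40, mem[0x1b]=0xc2

MEM[0x19,0x1f,0x0f,0x1b] = cf 40 40 c2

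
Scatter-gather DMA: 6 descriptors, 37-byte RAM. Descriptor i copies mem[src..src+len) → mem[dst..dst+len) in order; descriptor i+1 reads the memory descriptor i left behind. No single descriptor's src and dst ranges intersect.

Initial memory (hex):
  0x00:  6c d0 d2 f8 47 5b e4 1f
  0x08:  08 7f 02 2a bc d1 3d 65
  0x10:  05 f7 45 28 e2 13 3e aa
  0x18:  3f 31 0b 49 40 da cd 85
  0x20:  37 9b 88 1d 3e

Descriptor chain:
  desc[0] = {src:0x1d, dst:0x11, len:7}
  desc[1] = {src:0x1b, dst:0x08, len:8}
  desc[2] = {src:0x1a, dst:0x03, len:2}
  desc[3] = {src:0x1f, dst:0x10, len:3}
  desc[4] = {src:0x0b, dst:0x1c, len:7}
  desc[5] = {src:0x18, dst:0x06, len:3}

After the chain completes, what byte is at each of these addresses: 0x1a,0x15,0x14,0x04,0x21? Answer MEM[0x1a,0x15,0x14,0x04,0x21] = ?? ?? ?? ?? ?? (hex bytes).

[0] 0x1d->0x11 len=7 : da cd 85 37 9b 88 1d
[1] 0x1b->0x08 len=8 : 49 40 da cd 85 37 9b 88
[2] 0x1a->0x03 len=2 : 0b 49
[3] 0x1f->0x10 len=3 : 85 37 9b
[4] 0x0b->0x1c len=7 : cd 85 37 9b 88 85 37
[5] 0x18->0x06 len=3 : 3f 31 0b
query mem[0x1a]=0x0b, mem[0x15]=0x9b, mem[0x14]=0x37, mem[0x04]=0x49, mem[0x21]=0x85

MEM[0x1a,0x15,0x14,0x04,0x21] = 0b 9b 37 49 85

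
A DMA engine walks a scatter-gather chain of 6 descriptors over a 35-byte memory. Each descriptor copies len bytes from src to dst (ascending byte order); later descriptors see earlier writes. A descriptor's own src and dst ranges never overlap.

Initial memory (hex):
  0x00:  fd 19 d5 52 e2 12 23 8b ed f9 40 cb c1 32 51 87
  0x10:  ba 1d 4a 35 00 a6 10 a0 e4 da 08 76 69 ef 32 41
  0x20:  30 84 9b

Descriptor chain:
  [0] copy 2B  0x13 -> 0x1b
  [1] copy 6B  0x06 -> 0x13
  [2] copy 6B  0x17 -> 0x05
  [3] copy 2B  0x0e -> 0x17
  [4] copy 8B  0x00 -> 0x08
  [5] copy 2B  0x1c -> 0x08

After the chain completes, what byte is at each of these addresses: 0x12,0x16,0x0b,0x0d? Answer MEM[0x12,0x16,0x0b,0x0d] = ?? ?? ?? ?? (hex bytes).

MEM[0x12,0x16,0x0b,0x0d] = 4a f9 52 40

D0: mem[0x1b..0x1c] <- [35 00]
D1: mem[0x13..0x18] <- [23 8b ed f9 40 cb]
D2: mem[0x05..0x0a] <- [40 cb da 08 35 00]
D3: mem[0x17..0x18] <- [51 87]
D4: mem[0x08..0x0f] <- [fd 19 d5 52 e2 40 cb da]
D5: mem[0x08..0x09] <- [00 ef]
query mem[0x12]=0x4a, mem[0x16]=0xf9, mem[0x0b]=0x52, mem[0x0d]=0x40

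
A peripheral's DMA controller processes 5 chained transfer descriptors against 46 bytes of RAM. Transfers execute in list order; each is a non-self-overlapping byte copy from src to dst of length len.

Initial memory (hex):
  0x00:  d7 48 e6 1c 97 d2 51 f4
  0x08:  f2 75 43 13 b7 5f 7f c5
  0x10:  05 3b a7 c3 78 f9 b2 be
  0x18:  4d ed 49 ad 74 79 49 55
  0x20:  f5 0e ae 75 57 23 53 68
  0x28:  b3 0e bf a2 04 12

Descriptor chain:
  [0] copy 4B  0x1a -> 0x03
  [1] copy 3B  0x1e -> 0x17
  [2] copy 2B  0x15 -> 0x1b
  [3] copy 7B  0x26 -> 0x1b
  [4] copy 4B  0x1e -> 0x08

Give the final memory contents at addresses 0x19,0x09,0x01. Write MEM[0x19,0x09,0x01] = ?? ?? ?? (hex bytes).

MEM[0x19,0x09,0x01] = f5 bf 48

D0: mem[0x03..0x06] <- [49 ad 74 79]
D1: mem[0x17..0x19] <- [49 55 f5]
D2: mem[0x1b..0x1c] <- [f9 b2]
D3: mem[0x1b..0x21] <- [53 68 b3 0e bf a2 04]
D4: mem[0x08..0x0b] <- [0e bf a2 04]
query mem[0x19]=0xf5, mem[0x09]=0xbf, mem[0x01]=0x48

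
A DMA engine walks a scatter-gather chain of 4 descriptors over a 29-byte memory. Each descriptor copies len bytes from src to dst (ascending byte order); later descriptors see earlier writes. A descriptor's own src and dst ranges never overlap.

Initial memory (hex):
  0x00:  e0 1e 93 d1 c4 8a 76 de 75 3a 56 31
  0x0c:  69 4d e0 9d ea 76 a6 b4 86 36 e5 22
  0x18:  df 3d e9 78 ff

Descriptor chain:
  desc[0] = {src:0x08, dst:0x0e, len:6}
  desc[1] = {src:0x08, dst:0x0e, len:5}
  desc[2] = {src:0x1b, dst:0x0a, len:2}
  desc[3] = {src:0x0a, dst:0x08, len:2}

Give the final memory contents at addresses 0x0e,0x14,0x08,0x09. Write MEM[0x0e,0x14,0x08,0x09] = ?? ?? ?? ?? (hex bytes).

#0 dst[0x0e+6] := {0x75,0x3a,0x56,0x31,0x69,0x4d}
#1 dst[0x0e+5] := {0x75,0x3a,0x56,0x31,0x69}
#2 dst[0x0a+2] := {0x78,0xff}
#3 dst[0x08+2] := {0x78,0xff}
query mem[0x0e]=0x75, mem[0x14]=0x86, mem[0x08]=0x78, mem[0x09]=0xff

MEM[0x0e,0x14,0x08,0x09] = 75 86 78 ff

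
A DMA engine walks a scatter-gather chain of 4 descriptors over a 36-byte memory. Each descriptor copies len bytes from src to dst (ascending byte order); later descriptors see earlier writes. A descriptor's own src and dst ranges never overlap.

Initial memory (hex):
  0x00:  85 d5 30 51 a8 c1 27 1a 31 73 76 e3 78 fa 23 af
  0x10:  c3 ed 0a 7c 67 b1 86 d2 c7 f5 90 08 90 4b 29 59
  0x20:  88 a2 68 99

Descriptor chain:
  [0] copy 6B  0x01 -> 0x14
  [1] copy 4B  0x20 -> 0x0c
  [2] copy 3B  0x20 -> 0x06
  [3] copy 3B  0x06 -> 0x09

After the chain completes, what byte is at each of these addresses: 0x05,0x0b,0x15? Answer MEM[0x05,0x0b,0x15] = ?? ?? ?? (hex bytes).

  after D0: wrote 6B at 0x14 = d53051a8c127
  after D1: wrote 4B at 0x0c = 88a26899
  after D2: wrote 3B at 0x06 = 88a268
  after D3: wrote 3B at 0x09 = 88a268
query mem[0x05]=0xc1, mem[0x0b]=0x68, mem[0x15]=0x30

MEM[0x05,0x0b,0x15] = c1 68 30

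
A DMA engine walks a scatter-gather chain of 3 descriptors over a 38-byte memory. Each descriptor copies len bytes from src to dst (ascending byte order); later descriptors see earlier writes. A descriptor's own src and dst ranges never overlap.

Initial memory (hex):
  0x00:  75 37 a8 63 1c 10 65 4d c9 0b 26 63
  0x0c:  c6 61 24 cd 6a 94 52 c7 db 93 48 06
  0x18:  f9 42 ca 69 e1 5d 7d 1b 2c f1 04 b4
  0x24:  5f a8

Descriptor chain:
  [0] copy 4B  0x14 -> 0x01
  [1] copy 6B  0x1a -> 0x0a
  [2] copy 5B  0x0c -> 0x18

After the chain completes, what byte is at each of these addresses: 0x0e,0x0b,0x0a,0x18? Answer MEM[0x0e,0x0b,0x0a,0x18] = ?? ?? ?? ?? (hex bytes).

MEM[0x0e,0x0b,0x0a,0x18] = 7d 69 ca e1

[0] 0x14->0x01 len=4 : db 93 48 06
[1] 0x1a->0x0a len=6 : ca 69 e1 5d 7d 1b
[2] 0x0c->0x18 len=5 : e1 5d 7d 1b 6a
query mem[0x0e]=0x7d, mem[0x0b]=0x69, mem[0x0a]=0xca, mem[0x18]=0xe1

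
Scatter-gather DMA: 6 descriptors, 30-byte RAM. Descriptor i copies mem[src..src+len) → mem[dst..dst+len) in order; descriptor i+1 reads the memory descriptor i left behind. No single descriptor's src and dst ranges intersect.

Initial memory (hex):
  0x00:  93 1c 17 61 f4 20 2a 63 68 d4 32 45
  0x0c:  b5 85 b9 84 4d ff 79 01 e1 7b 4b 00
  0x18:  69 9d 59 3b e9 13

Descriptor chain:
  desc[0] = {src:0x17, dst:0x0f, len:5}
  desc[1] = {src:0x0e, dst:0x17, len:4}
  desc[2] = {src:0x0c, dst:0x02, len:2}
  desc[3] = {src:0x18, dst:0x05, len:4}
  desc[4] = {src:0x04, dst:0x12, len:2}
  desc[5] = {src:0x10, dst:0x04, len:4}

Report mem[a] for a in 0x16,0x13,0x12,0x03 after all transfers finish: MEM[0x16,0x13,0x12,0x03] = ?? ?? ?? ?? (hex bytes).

MEM[0x16,0x13,0x12,0x03] = 4b 00 f4 85

D0: mem[0x0f..0x13] <- [00 69 9d 59 3b]
D1: mem[0x17..0x1a] <- [b9 00 69 9d]
D2: mem[0x02..0x03] <- [b5 85]
D3: mem[0x05..0x08] <- [00 69 9d 3b]
D4: mem[0x12..0x13] <- [f4 00]
D5: mem[0x04..0x07] <- [69 9d f4 00]
query mem[0x16]=0x4b, mem[0x13]=0x00, mem[0x12]=0xf4, mem[0x03]=0x85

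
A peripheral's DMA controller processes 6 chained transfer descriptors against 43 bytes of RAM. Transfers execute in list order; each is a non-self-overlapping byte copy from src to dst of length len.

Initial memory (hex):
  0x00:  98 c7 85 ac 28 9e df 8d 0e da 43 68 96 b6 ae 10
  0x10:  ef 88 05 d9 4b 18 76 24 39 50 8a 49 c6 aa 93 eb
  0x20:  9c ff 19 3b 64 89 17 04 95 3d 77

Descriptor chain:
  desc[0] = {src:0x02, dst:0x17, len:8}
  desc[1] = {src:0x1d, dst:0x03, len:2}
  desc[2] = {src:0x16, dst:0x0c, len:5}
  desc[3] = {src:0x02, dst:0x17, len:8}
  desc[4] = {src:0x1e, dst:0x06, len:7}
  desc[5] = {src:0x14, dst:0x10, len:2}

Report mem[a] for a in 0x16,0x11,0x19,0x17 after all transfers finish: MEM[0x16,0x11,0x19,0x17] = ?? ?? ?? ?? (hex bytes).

MEM[0x16,0x11,0x19,0x17] = 76 18 da 85

  after D0: wrote 8B at 0x17 = 85ac289edf8d0eda
  after D1: wrote 2B at 0x03 = 0eda
  after D2: wrote 5B at 0x0c = 7685ac289e
  after D3: wrote 8B at 0x17 = 850eda9edf8d0eda
  after D4: wrote 7B at 0x06 = daeb9cff193b64
  after D5: wrote 2B at 0x10 = 4b18
query mem[0x16]=0x76, mem[0x11]=0x18, mem[0x19]=0xda, mem[0x17]=0x85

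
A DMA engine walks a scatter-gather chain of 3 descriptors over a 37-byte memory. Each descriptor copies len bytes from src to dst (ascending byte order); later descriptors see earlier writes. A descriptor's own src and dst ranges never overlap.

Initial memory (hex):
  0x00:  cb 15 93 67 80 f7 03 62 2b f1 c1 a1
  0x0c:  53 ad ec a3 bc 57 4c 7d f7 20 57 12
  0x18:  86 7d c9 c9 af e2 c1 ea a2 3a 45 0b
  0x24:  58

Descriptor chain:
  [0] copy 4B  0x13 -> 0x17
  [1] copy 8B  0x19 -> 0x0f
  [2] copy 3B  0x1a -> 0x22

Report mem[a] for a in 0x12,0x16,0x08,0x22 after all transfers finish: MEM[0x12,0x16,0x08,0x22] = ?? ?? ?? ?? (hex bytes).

[0] 0x13->0x17 len=4 : 7d f7 20 57
[1] 0x19->0x0f len=8 : 20 57 c9 af e2 c1 ea a2
[2] 0x1a->0x22 len=3 : 57 c9 af
query mem[0x12]=0xaf, mem[0x16]=0xa2, mem[0x08]=0x2b, mem[0x22]=0x57

MEM[0x12,0x16,0x08,0x22] = af a2 2b 57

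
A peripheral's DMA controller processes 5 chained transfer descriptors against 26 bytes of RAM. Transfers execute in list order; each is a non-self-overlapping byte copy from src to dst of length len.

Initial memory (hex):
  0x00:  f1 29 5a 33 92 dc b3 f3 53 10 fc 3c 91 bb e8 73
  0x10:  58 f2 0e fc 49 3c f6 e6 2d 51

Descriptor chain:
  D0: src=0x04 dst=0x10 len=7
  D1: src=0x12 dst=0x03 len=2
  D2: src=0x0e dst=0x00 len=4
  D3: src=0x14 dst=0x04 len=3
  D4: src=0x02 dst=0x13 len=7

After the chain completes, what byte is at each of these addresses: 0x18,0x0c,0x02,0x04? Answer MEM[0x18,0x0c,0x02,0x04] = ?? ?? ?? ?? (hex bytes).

D0: mem[0x10..0x16] <- [92 dc b3 f3 53 10 fc]
D1: mem[0x03..0x04] <- [b3 f3]
D2: mem[0x00..0x03] <- [e8 73 92 dc]
D3: mem[0x04..0x06] <- [53 10 fc]
D4: mem[0x13..0x19] <- [92 dc 53 10 fc f3 53]
query mem[0x18]=0xf3, mem[0x0c]=0x91, mem[0x02]=0x92, mem[0x04]=0x53

MEM[0x18,0x0c,0x02,0x04] = f3 91 92 53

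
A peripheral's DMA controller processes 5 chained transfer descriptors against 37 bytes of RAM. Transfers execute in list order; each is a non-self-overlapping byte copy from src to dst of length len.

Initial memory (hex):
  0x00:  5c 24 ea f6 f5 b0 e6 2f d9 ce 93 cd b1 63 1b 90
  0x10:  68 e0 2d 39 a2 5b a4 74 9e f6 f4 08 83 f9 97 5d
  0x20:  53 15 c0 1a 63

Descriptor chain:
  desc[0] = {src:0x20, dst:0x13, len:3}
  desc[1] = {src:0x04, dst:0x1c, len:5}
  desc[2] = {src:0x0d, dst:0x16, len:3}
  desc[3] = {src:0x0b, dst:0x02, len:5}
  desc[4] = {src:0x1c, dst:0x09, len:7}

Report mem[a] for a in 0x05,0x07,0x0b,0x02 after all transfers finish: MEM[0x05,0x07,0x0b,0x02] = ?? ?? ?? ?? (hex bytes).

MEM[0x05,0x07,0x0b,0x02] = 1b 2f e6 cd

D0: mem[0x13..0x15] <- [53 15 c0]
D1: mem[0x1c..0x20] <- [f5 b0 e6 2f d9]
D2: mem[0x16..0x18] <- [63 1b 90]
D3: mem[0x02..0x06] <- [cd b1 63 1b 90]
D4: mem[0x09..0x0f] <- [f5 b0 e6 2f d9 15 c0]
query mem[0x05]=0x1b, mem[0x07]=0x2f, mem[0x0b]=0xe6, mem[0x02]=0xcd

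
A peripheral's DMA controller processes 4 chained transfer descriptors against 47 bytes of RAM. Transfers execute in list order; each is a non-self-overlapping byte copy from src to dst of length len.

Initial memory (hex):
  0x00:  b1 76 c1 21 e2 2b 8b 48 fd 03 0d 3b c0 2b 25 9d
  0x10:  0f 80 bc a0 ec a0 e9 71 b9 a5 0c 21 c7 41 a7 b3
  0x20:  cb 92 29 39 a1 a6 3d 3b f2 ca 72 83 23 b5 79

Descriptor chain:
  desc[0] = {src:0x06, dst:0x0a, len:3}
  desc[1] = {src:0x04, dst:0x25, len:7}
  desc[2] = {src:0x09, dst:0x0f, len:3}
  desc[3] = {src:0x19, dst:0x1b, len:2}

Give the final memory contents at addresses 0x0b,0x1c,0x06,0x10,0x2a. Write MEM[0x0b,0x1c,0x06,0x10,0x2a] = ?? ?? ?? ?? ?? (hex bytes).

MEM[0x0b,0x1c,0x06,0x10,0x2a] = 48 0c 8b 8b 03

  after D0: wrote 3B at 0x0a = 8b48fd
  after D1: wrote 7B at 0x25 = e22b8b48fd038b
  after D2: wrote 3B at 0x0f = 038b48
  after D3: wrote 2B at 0x1b = a50c
query mem[0x0b]=0x48, mem[0x1c]=0x0c, mem[0x06]=0x8b, mem[0x10]=0x8b, mem[0x2a]=0x03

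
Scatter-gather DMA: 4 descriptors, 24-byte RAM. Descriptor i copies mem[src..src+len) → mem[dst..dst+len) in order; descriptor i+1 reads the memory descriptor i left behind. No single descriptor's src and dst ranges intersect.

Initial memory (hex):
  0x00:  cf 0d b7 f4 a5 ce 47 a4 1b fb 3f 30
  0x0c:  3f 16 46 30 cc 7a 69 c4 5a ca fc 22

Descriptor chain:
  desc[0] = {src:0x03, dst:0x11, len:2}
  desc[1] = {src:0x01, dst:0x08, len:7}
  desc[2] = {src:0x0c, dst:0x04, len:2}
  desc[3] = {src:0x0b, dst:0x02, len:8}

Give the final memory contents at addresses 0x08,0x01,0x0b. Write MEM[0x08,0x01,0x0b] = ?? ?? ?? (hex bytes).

  after D0: wrote 2B at 0x11 = f4a5
  after D1: wrote 7B at 0x08 = 0db7f4a5ce47a4
  after D2: wrote 2B at 0x04 = ce47
  after D3: wrote 8B at 0x02 = a5ce47a430ccf4a5
query mem[0x08]=0xf4, mem[0x01]=0x0d, mem[0x0b]=0xa5

MEM[0x08,0x01,0x0b] = f4 0d a5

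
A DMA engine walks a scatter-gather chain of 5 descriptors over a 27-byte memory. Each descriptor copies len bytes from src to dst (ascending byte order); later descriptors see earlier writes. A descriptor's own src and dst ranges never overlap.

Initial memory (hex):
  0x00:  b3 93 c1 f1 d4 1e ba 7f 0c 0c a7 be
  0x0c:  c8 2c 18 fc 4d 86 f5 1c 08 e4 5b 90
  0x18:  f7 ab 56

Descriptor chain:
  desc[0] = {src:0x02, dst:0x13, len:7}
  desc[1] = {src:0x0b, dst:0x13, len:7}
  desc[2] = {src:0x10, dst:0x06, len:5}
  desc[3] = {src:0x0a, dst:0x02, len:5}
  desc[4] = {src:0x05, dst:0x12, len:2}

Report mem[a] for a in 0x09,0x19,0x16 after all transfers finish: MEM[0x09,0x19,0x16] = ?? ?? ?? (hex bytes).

MEM[0x09,0x19,0x16] = be 86 18

D0: mem[0x13..0x19] <- [c1 f1 d4 1e ba 7f 0c]
D1: mem[0x13..0x19] <- [be c8 2c 18 fc 4d 86]
D2: mem[0x06..0x0a] <- [4d 86 f5 be c8]
D3: mem[0x02..0x06] <- [c8 be c8 2c 18]
D4: mem[0x12..0x13] <- [2c 18]
query mem[0x09]=0xbe, mem[0x19]=0x86, mem[0x16]=0x18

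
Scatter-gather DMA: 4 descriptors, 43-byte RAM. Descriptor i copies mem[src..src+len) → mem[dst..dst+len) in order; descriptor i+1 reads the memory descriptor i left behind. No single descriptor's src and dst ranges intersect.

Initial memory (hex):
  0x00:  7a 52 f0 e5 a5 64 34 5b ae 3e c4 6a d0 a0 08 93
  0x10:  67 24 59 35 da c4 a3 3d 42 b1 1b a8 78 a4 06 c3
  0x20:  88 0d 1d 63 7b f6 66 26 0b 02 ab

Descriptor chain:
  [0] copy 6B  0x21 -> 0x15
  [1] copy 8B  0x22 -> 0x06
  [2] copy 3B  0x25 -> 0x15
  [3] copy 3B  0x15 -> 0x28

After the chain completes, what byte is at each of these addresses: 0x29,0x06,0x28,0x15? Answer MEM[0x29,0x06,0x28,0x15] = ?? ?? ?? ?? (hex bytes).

MEM[0x29,0x06,0x28,0x15] = 66 1d f6 f6

[0] 0x21->0x15 len=6 : 0d 1d 63 7b f6 66
[1] 0x22->0x06 len=8 : 1d 63 7b f6 66 26 0b 02
[2] 0x25->0x15 len=3 : f6 66 26
[3] 0x15->0x28 len=3 : f6 66 26
query mem[0x29]=0x66, mem[0x06]=0x1d, mem[0x28]=0xf6, mem[0x15]=0xf6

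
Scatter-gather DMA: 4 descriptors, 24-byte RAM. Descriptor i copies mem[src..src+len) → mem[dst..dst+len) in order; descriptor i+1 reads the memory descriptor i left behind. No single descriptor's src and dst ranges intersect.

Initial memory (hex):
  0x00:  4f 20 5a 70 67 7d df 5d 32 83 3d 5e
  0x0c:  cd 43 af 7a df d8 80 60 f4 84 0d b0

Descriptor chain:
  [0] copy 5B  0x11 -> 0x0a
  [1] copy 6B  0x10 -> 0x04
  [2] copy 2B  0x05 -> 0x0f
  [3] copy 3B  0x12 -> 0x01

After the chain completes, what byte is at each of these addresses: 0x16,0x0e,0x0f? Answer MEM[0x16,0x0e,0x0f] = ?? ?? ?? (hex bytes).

MEM[0x16,0x0e,0x0f] = 0d 84 d8

#0 dst[0x0a+5] := {0xd8,0x80,0x60,0xf4,0x84}
#1 dst[0x04+6] := {0xdf,0xd8,0x80,0x60,0xf4,0x84}
#2 dst[0x0f+2] := {0xd8,0x80}
#3 dst[0x01+3] := {0x80,0x60,0xf4}
query mem[0x16]=0x0d, mem[0x0e]=0x84, mem[0x0f]=0xd8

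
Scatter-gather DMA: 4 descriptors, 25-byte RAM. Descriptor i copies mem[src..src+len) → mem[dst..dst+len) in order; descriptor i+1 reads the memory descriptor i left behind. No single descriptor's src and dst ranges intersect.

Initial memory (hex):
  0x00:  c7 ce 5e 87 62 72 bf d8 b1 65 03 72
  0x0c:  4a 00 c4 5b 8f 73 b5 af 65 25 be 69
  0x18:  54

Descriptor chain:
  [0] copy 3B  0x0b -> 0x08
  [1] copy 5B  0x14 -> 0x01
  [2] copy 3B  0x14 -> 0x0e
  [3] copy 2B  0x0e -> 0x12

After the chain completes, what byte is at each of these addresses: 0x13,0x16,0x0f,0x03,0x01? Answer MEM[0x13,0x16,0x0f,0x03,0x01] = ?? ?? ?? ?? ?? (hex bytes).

MEM[0x13,0x16,0x0f,0x03,0x01] = 25 be 25 be 65

D0: mem[0x08..0x0a] <- [72 4a 00]
D1: mem[0x01..0x05] <- [65 25 be 69 54]
D2: mem[0x0e..0x10] <- [65 25 be]
D3: mem[0x12..0x13] <- [65 25]
query mem[0x13]=0x25, mem[0x16]=0xbe, mem[0x0f]=0x25, mem[0x03]=0xbe, mem[0x01]=0x65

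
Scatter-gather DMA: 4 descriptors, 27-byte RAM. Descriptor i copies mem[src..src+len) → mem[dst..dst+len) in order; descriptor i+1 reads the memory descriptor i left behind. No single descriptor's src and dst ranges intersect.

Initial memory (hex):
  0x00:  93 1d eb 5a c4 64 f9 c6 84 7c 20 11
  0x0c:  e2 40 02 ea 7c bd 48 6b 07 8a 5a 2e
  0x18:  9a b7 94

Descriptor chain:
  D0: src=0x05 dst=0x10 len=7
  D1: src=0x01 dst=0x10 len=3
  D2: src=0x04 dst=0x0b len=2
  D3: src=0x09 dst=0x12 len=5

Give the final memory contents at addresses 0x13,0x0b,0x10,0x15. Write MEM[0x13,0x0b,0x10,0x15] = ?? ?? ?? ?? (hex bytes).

MEM[0x13,0x0b,0x10,0x15] = 20 c4 1d 64

#0 dst[0x10+7] := {0x64,0xf9,0xc6,0x84,0x7c,0x20,0x11}
#1 dst[0x10+3] := {0x1d,0xeb,0x5a}
#2 dst[0x0b+2] := {0xc4,0x64}
#3 dst[0x12+5] := {0x7c,0x20,0xc4,0x64,0x40}
query mem[0x13]=0x20, mem[0x0b]=0xc4, mem[0x10]=0x1d, mem[0x15]=0x64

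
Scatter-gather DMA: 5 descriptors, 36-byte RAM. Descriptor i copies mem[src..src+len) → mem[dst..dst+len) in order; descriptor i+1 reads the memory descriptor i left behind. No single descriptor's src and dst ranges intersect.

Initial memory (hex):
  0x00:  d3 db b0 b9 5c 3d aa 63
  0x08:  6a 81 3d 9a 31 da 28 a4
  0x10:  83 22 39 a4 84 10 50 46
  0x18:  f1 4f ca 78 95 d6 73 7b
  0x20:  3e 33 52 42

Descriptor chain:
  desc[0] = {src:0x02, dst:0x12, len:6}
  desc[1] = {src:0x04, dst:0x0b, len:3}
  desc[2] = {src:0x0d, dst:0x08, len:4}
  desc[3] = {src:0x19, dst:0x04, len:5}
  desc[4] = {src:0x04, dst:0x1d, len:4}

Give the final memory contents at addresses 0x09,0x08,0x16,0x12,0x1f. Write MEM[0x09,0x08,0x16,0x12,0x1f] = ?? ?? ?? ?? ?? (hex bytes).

MEM[0x09,0x08,0x16,0x12,0x1f] = 28 d6 aa b0 78

D0: mem[0x12..0x17] <- [b0 b9 5c 3d aa 63]
D1: mem[0x0b..0x0d] <- [5c 3d aa]
D2: mem[0x08..0x0b] <- [aa 28 a4 83]
D3: mem[0x04..0x08] <- [4f ca 78 95 d6]
D4: mem[0x1d..0x20] <- [4f ca 78 95]
query mem[0x09]=0x28, mem[0x08]=0xd6, mem[0x16]=0xaa, mem[0x12]=0xb0, mem[0x1f]=0x78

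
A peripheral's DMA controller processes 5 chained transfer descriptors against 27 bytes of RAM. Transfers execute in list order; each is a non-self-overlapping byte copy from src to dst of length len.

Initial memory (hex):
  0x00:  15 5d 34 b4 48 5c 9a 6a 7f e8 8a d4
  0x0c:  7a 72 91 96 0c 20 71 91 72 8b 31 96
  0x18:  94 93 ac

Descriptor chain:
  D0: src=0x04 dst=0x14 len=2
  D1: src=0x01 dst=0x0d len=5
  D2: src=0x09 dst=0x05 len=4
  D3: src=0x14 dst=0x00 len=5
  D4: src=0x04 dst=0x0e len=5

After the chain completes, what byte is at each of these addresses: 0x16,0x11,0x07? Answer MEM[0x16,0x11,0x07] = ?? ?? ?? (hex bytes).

MEM[0x16,0x11,0x07] = 31 d4 d4

[0] 0x04->0x14 len=2 : 48 5c
[1] 0x01->0x0d len=5 : 5d 34 b4 48 5c
[2] 0x09->0x05 len=4 : e8 8a d4 7a
[3] 0x14->0x00 len=5 : 48 5c 31 96 94
[4] 0x04->0x0e len=5 : 94 e8 8a d4 7a
query mem[0x16]=0x31, mem[0x11]=0xd4, mem[0x07]=0xd4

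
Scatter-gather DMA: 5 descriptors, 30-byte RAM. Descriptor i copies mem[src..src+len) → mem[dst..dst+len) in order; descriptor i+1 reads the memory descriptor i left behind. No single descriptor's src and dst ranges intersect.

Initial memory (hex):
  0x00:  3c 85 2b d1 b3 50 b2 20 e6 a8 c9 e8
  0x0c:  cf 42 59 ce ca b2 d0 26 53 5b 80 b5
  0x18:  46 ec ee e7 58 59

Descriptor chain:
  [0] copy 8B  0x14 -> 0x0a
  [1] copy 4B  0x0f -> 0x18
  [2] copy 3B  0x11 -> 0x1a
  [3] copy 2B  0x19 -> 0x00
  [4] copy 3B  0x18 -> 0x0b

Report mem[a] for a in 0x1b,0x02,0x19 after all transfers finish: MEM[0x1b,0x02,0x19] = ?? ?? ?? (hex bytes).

MEM[0x1b,0x02,0x19] = d0 2b ee

[0] 0x14->0x0a len=8 : 53 5b 80 b5 46 ec ee e7
[1] 0x0f->0x18 len=4 : ec ee e7 d0
[2] 0x11->0x1a len=3 : e7 d0 26
[3] 0x19->0x00 len=2 : ee e7
[4] 0x18->0x0b len=3 : ec ee e7
query mem[0x1b]=0xd0, mem[0x02]=0x2b, mem[0x19]=0xee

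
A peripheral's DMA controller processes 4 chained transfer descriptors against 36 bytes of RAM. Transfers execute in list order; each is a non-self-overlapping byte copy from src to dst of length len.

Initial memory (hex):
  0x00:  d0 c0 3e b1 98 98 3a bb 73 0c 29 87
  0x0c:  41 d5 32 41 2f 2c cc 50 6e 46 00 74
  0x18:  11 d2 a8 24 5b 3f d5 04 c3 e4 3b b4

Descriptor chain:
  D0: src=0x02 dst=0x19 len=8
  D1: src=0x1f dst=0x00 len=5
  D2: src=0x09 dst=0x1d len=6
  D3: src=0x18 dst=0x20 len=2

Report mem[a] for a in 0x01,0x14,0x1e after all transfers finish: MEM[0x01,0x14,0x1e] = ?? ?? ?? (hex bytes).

  after D0: wrote 8B at 0x19 = 3eb198983abb730c
  after D1: wrote 5B at 0x00 = 730ce43bb4
  after D2: wrote 6B at 0x1d = 0c298741d532
  after D3: wrote 2B at 0x20 = 113e
query mem[0x01]=0x0c, mem[0x14]=0x6e, mem[0x1e]=0x29

MEM[0x01,0x14,0x1e] = 0c 6e 29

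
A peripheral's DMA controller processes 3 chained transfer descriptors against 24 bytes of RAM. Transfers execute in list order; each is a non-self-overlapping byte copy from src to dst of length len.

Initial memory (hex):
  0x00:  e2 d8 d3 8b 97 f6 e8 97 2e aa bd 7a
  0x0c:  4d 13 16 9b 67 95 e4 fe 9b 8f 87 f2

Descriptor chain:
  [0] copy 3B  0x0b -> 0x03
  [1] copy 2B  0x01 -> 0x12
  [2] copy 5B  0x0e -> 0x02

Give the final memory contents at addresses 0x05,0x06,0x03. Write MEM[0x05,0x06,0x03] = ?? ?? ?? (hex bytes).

MEM[0x05,0x06,0x03] = 95 d8 9b

[0] 0x0b->0x03 len=3 : 7a 4d 13
[1] 0x01->0x12 len=2 : d8 d3
[2] 0x0e->0x02 len=5 : 16 9b 67 95 d8
query mem[0x05]=0x95, mem[0x06]=0xd8, mem[0x03]=0x9b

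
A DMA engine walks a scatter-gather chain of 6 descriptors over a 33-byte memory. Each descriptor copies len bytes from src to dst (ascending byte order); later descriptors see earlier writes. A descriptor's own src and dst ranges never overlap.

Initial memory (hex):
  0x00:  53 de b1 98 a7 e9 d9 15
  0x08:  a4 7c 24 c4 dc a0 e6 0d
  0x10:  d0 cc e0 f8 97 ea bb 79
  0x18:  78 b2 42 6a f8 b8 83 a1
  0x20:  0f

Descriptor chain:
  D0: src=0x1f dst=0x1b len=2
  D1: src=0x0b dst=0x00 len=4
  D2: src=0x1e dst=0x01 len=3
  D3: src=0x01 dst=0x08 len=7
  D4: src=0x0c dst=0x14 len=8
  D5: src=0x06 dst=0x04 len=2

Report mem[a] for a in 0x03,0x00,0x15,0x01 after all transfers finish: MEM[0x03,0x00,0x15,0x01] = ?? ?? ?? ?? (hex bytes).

[0] 0x1f->0x1b len=2 : a1 0f
[1] 0x0b->0x00 len=4 : c4 dc a0 e6
[2] 0x1e->0x01 len=3 : 83 a1 0f
[3] 0x01->0x08 len=7 : 83 a1 0f a7 e9 d9 15
[4] 0x0c->0x14 len=8 : e9 d9 15 0d d0 cc e0 f8
[5] 0x06->0x04 len=2 : d9 15
query mem[0x03]=0x0f, mem[0x00]=0xc4, mem[0x15]=0xd9, mem[0x01]=0x83

MEM[0x03,0x00,0x15,0x01] = 0f c4 d9 83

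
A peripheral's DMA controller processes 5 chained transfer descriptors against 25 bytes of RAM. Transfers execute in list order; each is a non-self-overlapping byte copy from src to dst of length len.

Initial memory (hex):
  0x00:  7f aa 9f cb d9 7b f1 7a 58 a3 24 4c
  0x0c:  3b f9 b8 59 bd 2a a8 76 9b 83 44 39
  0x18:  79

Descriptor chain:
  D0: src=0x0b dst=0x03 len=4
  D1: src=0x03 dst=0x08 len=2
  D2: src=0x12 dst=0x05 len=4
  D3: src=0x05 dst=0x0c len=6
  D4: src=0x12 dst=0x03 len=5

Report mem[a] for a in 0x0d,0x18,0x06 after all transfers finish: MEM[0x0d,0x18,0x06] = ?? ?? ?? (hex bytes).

[0] 0x0b->0x03 len=4 : 4c 3b f9 b8
[1] 0x03->0x08 len=2 : 4c 3b
[2] 0x12->0x05 len=4 : a8 76 9b 83
[3] 0x05->0x0c len=6 : a8 76 9b 83 3b 24
[4] 0x12->0x03 len=5 : a8 76 9b 83 44
query mem[0x0d]=0x76, mem[0x18]=0x79, mem[0x06]=0x83

MEM[0x0d,0x18,0x06] = 76 79 83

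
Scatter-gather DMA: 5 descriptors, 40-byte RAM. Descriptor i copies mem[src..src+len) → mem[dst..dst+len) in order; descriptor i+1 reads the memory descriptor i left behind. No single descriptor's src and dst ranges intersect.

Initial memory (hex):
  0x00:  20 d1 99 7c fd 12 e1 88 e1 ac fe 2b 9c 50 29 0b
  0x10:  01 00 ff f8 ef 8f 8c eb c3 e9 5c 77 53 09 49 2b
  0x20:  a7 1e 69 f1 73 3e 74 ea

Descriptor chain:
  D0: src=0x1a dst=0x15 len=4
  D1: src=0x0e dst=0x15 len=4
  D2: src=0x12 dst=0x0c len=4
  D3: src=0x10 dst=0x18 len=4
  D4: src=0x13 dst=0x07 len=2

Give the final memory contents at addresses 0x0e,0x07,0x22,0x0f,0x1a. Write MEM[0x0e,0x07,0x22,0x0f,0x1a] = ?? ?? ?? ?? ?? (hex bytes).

MEM[0x0e,0x07,0x22,0x0f,0x1a] = ef f8 69 29 ff

[0] 0x1a->0x15 len=4 : 5c 77 53 09
[1] 0x0e->0x15 len=4 : 29 0b 01 00
[2] 0x12->0x0c len=4 : ff f8 ef 29
[3] 0x10->0x18 len=4 : 01 00 ff f8
[4] 0x13->0x07 len=2 : f8 ef
query mem[0x0e]=0xef, mem[0x07]=0xf8, mem[0x22]=0x69, mem[0x0f]=0x29, mem[0x1a]=0xff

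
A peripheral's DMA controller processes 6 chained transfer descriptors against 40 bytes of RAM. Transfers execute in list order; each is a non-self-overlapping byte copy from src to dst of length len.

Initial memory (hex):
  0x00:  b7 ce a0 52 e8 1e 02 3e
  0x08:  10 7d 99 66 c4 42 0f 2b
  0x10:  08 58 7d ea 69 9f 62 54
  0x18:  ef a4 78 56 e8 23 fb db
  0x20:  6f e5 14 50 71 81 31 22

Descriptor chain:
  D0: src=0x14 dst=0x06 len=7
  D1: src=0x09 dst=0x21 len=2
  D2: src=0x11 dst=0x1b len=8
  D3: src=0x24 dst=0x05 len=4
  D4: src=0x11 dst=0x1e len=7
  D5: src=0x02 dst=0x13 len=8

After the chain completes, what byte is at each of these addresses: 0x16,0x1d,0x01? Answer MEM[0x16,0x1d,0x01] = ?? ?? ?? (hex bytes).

[0] 0x14->0x06 len=7 : 69 9f 62 54 ef a4 78
[1] 0x09->0x21 len=2 : 54 ef
[2] 0x11->0x1b len=8 : 58 7d ea 69 9f 62 54 ef
[3] 0x24->0x05 len=4 : 71 81 31 22
[4] 0x11->0x1e len=7 : 58 7d ea 69 9f 62 54
[5] 0x02->0x13 len=8 : a0 52 e8 71 81 31 22 54
query mem[0x16]=0x71, mem[0x1d]=0xea, mem[0x01]=0xce

MEM[0x16,0x1d,0x01] = 71 ea ce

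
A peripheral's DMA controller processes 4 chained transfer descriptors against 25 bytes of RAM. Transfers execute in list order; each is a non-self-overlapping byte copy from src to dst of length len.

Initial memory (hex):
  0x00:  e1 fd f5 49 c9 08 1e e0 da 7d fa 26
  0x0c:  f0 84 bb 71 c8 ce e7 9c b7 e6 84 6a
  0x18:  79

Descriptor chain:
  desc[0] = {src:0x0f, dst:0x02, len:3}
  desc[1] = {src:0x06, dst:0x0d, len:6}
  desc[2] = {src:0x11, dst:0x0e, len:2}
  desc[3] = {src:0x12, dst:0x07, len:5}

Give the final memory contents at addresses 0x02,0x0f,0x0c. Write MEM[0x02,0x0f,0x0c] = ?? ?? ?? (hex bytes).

MEM[0x02,0x0f,0x0c] = 71 26 f0

D0: mem[0x02..0x04] <- [71 c8 ce]
D1: mem[0x0d..0x12] <- [1e e0 da 7d fa 26]
D2: mem[0x0e..0x0f] <- [fa 26]
D3: mem[0x07..0x0b] <- [26 9c b7 e6 84]
query mem[0x02]=0x71, mem[0x0f]=0x26, mem[0x0c]=0xf0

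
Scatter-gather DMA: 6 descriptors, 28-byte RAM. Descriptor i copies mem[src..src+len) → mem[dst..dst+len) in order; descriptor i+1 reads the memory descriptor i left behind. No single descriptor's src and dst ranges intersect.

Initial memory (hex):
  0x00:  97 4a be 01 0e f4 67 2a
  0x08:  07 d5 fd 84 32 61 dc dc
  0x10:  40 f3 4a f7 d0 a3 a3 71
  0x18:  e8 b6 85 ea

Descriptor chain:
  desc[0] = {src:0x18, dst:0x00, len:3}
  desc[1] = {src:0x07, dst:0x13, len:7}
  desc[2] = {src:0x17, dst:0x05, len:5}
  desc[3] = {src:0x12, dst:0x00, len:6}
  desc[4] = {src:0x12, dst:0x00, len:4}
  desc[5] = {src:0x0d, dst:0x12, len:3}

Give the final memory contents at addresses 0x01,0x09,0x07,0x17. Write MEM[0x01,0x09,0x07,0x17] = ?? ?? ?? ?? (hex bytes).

[0] 0x18->0x00 len=3 : e8 b6 85
[1] 0x07->0x13 len=7 : 2a 07 d5 fd 84 32 61
[2] 0x17->0x05 len=5 : 84 32 61 85 ea
[3] 0x12->0x00 len=6 : 4a 2a 07 d5 fd 84
[4] 0x12->0x00 len=4 : 4a 2a 07 d5
[5] 0x0d->0x12 len=3 : 61 dc dc
query mem[0x01]=0x2a, mem[0x09]=0xea, mem[0x07]=0x61, mem[0x17]=0x84

MEM[0x01,0x09,0x07,0x17] = 2a ea 61 84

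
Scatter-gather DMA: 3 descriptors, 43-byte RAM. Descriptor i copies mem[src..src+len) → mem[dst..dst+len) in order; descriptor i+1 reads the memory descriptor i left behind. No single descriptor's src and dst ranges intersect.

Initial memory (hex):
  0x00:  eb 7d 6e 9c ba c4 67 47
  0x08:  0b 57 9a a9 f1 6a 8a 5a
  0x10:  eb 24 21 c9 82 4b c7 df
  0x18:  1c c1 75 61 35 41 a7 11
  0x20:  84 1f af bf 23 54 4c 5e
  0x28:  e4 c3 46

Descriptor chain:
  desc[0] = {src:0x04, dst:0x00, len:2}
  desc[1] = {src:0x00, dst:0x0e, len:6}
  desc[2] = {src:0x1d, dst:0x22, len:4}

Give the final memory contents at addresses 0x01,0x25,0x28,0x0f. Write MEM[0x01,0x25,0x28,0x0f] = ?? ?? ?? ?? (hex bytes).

D0: mem[0x00..0x01] <- [ba c4]
D1: mem[0x0e..0x13] <- [ba c4 6e 9c ba c4]
D2: mem[0x22..0x25] <- [41 a7 11 84]
query mem[0x01]=0xc4, mem[0x25]=0x84, mem[0x28]=0xe4, mem[0x0f]=0xc4

MEM[0x01,0x25,0x28,0x0f] = c4 84 e4 c4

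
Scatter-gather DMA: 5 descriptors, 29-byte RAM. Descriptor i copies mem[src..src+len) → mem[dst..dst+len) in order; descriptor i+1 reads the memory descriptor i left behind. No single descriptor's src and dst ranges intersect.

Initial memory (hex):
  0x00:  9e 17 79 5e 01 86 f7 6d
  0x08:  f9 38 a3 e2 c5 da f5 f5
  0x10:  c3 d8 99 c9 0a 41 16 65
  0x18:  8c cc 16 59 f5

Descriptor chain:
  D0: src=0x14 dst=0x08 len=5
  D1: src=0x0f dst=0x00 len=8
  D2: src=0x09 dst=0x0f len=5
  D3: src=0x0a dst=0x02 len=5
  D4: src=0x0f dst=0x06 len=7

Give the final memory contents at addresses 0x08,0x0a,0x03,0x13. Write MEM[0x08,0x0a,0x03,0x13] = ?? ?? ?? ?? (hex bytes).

D0: mem[0x08..0x0c] <- [0a 41 16 65 8c]
D1: mem[0x00..0x07] <- [f5 c3 d8 99 c9 0a 41 16]
D2: mem[0x0f..0x13] <- [41 16 65 8c da]
D3: mem[0x02..0x06] <- [16 65 8c da f5]
D4: mem[0x06..0x0c] <- [41 16 65 8c da 0a 41]
query mem[0x08]=0x65, mem[0x0a]=0xda, mem[0x03]=0x65, mem[0x13]=0xda

MEM[0x08,0x0a,0x03,0x13] = 65 da 65 da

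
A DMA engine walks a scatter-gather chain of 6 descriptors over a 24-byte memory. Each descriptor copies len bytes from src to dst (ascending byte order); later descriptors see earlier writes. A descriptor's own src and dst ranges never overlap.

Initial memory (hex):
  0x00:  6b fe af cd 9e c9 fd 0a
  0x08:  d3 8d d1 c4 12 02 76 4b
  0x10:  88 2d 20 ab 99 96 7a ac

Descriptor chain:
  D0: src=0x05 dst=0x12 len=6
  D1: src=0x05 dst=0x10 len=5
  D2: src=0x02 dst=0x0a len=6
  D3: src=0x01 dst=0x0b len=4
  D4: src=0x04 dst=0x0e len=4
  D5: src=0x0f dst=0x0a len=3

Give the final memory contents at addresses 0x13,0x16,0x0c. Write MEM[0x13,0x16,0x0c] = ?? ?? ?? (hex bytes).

MEM[0x13,0x16,0x0c] = d3 8d 0a

D0: mem[0x12..0x17] <- [c9 fd 0a d3 8d d1]
D1: mem[0x10..0x14] <- [c9 fd 0a d3 8d]
D2: mem[0x0a..0x0f] <- [af cd 9e c9 fd 0a]
D3: mem[0x0b..0x0e] <- [fe af cd 9e]
D4: mem[0x0e..0x11] <- [9e c9 fd 0a]
D5: mem[0x0a..0x0c] <- [c9 fd 0a]
query mem[0x13]=0xd3, mem[0x16]=0x8d, mem[0x0c]=0x0a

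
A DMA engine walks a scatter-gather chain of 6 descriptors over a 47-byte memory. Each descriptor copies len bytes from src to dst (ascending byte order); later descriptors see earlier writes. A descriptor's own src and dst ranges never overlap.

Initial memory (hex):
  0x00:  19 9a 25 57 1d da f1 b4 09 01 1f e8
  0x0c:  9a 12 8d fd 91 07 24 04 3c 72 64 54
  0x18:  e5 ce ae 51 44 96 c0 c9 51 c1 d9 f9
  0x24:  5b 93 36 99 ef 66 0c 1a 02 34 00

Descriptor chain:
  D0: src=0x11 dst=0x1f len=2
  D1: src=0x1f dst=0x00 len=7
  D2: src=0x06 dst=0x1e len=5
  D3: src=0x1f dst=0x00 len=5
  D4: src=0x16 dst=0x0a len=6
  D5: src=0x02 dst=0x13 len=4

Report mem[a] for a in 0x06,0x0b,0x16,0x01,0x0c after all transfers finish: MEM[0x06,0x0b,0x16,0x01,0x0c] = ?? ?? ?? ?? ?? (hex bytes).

D0: mem[0x1f..0x20] <- [07 24]
D1: mem[0x00..0x06] <- [07 24 c1 d9 f9 5b 93]
D2: mem[0x1e..0x22] <- [93 b4 09 01 1f]
D3: mem[0x00..0x04] <- [b4 09 01 1f f9]
D4: mem[0x0a..0x0f] <- [64 54 e5 ce ae 51]
D5: mem[0x13..0x16] <- [01 1f f9 5b]
query mem[0x06]=0x93, mem[0x0b]=0x54, mem[0x16]=0x5b, mem[0x01]=0x09, mem[0x0c]=0xe5

MEM[0x06,0x0b,0x16,0x01,0x0c] = 93 54 5b 09 e5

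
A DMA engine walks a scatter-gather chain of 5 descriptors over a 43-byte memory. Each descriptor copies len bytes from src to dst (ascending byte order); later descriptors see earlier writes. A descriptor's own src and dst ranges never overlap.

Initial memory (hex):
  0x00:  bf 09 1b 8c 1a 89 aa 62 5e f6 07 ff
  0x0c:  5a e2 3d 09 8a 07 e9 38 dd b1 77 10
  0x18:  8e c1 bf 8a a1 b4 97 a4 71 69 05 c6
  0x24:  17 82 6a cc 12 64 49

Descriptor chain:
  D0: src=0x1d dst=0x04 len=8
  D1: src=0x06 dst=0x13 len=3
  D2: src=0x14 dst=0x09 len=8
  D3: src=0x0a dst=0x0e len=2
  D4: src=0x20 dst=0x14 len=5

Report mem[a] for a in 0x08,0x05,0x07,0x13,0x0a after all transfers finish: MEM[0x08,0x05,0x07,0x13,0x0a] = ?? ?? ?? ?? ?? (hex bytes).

MEM[0x08,0x05,0x07,0x13,0x0a] = 69 97 71 a4 69

#0 dst[0x04+8] := {0xb4,0x97,0xa4,0x71,0x69,0x05,0xc6,0x17}
#1 dst[0x13+3] := {0xa4,0x71,0x69}
#2 dst[0x09+8] := {0x71,0x69,0x77,0x10,0x8e,0xc1,0xbf,0x8a}
#3 dst[0x0e+2] := {0x69,0x77}
#4 dst[0x14+5] := {0x71,0x69,0x05,0xc6,0x17}
query mem[0x08]=0x69, mem[0x05]=0x97, mem[0x07]=0x71, mem[0x13]=0xa4, mem[0x0a]=0x69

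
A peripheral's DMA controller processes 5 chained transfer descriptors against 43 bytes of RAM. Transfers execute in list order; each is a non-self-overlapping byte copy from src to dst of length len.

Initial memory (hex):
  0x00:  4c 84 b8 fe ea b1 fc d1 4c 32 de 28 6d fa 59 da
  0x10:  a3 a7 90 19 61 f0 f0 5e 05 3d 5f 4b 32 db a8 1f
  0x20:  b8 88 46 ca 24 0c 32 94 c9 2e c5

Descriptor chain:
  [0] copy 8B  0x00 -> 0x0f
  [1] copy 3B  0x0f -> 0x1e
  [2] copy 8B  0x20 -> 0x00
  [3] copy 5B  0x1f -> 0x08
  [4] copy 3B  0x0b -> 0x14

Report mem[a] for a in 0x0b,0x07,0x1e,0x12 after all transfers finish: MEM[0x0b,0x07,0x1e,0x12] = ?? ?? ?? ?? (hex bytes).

  after D0: wrote 8B at 0x0f = 4c84b8feeab1fcd1
  after D1: wrote 3B at 0x1e = 4c84b8
  after D2: wrote 8B at 0x00 = b88846ca240c3294
  after D3: wrote 5B at 0x08 = 84b88846ca
  after D4: wrote 3B at 0x14 = 46cafa
query mem[0x0b]=0x46, mem[0x07]=0x94, mem[0x1e]=0x4c, mem[0x12]=0xfe

MEM[0x0b,0x07,0x1e,0x12] = 46 94 4c fe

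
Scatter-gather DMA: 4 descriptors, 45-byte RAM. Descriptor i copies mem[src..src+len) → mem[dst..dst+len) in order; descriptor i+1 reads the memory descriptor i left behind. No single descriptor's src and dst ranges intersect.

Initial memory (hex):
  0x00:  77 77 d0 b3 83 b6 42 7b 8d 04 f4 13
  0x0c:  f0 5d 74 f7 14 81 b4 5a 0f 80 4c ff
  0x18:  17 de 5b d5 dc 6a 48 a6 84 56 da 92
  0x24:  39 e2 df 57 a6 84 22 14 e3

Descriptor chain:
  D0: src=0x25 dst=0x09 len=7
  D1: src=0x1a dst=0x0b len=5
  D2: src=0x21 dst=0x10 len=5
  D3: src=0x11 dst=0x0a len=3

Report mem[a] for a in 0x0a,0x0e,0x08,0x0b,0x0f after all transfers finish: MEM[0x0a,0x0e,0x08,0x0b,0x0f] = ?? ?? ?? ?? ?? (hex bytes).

[0] 0x25->0x09 len=7 : e2 df 57 a6 84 22 14
[1] 0x1a->0x0b len=5 : 5b d5 dc 6a 48
[2] 0x21->0x10 len=5 : 56 da 92 39 e2
[3] 0x11->0x0a len=3 : da 92 39
query mem[0x0a]=0xda, mem[0x0e]=0x6a, mem[0x08]=0x8d, mem[0x0b]=0x92, mem[0x0f]=0x48

MEM[0x0a,0x0e,0x08,0x0b,0x0f] = da 6a 8d 92 48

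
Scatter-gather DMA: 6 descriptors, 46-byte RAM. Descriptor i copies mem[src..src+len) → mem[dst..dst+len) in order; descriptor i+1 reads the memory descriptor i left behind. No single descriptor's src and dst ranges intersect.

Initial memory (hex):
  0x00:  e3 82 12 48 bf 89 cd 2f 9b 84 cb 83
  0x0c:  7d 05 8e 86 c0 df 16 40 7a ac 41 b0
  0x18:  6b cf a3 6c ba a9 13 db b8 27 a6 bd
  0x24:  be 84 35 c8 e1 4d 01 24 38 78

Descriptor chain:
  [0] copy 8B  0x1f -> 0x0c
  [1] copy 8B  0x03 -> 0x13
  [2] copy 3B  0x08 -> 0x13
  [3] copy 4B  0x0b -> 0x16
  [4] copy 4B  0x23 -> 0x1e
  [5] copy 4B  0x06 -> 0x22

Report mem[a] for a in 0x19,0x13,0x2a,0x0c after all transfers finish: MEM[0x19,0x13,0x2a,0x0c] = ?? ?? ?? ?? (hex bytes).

MEM[0x19,0x13,0x2a,0x0c] = 27 9b 01 db

#0 dst[0x0c+8] := {0xdb,0xb8,0x27,0xa6,0xbd,0xbe,0x84,0x35}
#1 dst[0x13+8] := {0x48,0xbf,0x89,0xcd,0x2f,0x9b,0x84,0xcb}
#2 dst[0x13+3] := {0x9b,0x84,0xcb}
#3 dst[0x16+4] := {0x83,0xdb,0xb8,0x27}
#4 dst[0x1e+4] := {0xbd,0xbe,0x84,0x35}
#5 dst[0x22+4] := {0xcd,0x2f,0x9b,0x84}
query mem[0x19]=0x27, mem[0x13]=0x9b, mem[0x2a]=0x01, mem[0x0c]=0xdb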